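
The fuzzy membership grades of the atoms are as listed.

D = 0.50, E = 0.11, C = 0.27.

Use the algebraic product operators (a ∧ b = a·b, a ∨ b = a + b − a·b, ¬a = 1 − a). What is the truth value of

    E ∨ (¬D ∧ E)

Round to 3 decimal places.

0.159

¬D = 1 − 0.5000 = 0.5000
¬D ∧ E = a·b on (0.5000, 0.1100) = 0.0550
E ∨ (¬D ∧ E) = a + b − a·b on (0.1100, 0.0550) = 0.1590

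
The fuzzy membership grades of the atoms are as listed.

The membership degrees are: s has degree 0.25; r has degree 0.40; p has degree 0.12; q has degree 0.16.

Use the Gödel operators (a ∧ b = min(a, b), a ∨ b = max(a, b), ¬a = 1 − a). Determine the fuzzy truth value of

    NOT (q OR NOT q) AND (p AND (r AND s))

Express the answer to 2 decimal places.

0.12

NOT q = 1 − 0.16 = 0.84
q OR NOT q = max(a, b) on (0.16, 0.84) = 0.84
NOT (q OR NOT q) = 1 − 0.84 = 0.16
r AND s = min(a, b) on (0.40, 0.25) = 0.25
p AND (r AND s) = min(a, b) on (0.12, 0.25) = 0.12
NOT (q OR NOT q) AND (p AND (r AND s)) = min(a, b) on (0.16, 0.12) = 0.12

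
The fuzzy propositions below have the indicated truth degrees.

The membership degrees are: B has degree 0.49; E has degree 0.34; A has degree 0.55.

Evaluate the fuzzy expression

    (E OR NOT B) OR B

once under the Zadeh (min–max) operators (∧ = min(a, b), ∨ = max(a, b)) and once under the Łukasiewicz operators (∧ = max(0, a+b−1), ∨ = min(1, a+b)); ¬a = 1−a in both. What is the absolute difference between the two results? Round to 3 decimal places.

Under Zadeh (min–max):
  NOT B = 1 − 0.49 = 0.51
  E OR NOT B = max(a, b) on (0.34, 0.51) = 0.51
  (E OR NOT B) OR B = max(a, b) on (0.51, 0.49) = 0.51
  → value = 0.5100
Under Łukasiewicz:
  NOT B = 1 − 0.49 = 0.51
  E OR NOT B = min(1, a+b) on (0.34, 0.51) = 0.85
  (E OR NOT B) OR B = min(1, a+b) on (0.85, 0.49) = 1.00
  → value = 1.0000
|0.5100 − 1.0000| = 0.490

0.490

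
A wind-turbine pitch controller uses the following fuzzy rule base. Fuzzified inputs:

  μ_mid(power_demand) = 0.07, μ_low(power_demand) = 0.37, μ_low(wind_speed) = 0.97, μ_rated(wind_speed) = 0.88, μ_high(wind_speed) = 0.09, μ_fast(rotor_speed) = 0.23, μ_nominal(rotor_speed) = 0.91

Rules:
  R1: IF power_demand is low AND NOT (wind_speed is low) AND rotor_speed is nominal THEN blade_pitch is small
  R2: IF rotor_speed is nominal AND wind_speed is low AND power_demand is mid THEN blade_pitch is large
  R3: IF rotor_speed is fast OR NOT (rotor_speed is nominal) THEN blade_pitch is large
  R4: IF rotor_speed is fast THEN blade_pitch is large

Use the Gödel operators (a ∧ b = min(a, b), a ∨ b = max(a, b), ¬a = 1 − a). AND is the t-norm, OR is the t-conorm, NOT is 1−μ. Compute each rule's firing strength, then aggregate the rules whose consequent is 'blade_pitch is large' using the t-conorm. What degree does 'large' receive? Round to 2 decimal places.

R1: low=0.37, ¬low=1−0.97=0.03, nominal=0.91; AND[min(a, b)] → w = 0.03
R2: nominal=0.91, low=0.97, mid=0.07; AND[min(a, b)] → w = 0.07
R3: fast=0.23, ¬nominal=1−0.91=0.09; OR[max(a, b)] → w = 0.23
R4: fast=0.23 → w = 0.23
Rules with consequent 'large': {R2, R3, R4} → strengths 0.07, 0.23, 0.23
Aggregate via t-conorm [max(a, b)]: 0.23

0.23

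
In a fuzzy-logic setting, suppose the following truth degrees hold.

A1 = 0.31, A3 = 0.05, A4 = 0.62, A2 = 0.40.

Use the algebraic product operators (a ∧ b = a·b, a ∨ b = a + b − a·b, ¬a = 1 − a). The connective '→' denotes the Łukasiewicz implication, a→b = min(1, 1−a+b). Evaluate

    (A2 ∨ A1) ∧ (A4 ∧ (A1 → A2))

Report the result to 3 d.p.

A2 ∨ A1 = a + b − a·b on (0.4000, 0.3100) = 0.5860
A1 → A2  [Łukasiewicz: min(1, 1−a+b)] with a=0.3100, b=0.4000 → 1.0000
A4 ∧ (A1 → A2) = a·b on (0.6200, 1.0000) = 0.6200
(A2 ∨ A1) ∧ (A4 ∧ (A1 → A2)) = a·b on (0.5860, 0.6200) = 0.3633

0.363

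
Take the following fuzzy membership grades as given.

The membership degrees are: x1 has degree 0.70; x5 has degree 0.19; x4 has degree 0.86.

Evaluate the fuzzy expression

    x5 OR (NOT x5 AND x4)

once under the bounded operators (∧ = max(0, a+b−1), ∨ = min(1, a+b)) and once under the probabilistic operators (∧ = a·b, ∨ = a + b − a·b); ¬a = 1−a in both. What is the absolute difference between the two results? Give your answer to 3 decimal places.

0.106

Under bounded:
  NOT x5 = 1 − 0.19 = 0.81
  NOT x5 AND x4 = max(0, a+b−1) on (0.81, 0.86) = 0.67
  x5 OR (NOT x5 AND x4) = min(1, a+b) on (0.19, 0.67) = 0.86
  → value = 0.8600
Under probabilistic:
  NOT x5 = 1 − 0.1900 = 0.8100
  NOT x5 AND x4 = a·b on (0.8100, 0.8600) = 0.6966
  x5 OR (NOT x5 AND x4) = a + b − a·b on (0.1900, 0.6966) = 0.7542
  → value = 0.7542
|0.8600 − 0.7542| = 0.106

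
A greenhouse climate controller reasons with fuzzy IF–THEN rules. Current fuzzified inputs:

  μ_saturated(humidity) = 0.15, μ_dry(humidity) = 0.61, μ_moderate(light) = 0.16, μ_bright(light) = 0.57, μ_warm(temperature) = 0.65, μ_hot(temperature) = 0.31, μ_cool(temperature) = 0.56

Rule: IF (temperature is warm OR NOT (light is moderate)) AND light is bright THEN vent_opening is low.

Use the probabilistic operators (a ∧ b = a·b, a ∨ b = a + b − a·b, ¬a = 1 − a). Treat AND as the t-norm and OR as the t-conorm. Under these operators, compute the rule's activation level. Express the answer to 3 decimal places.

0.538

firing strength: (warm=0.65 OR ¬moderate=1−0.16=0.84) = 0.9440; AND[a·b] with bright=0.57 → w = 0.5381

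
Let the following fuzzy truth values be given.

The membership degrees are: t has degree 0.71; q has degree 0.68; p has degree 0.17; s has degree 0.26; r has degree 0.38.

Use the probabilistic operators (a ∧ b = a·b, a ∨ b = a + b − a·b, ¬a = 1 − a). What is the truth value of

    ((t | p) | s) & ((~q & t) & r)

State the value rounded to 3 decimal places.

t | p = a + b − a·b on (0.7100, 0.1700) = 0.7593
(t | p) | s = a + b − a·b on (0.7593, 0.2600) = 0.8219
~q = 1 − 0.6800 = 0.3200
~q & t = a·b on (0.3200, 0.7100) = 0.2272
(~q & t) & r = a·b on (0.2272, 0.3800) = 0.0863
((t | p) | s) & ((~q & t) & r) = a·b on (0.8219, 0.0863) = 0.0710

0.071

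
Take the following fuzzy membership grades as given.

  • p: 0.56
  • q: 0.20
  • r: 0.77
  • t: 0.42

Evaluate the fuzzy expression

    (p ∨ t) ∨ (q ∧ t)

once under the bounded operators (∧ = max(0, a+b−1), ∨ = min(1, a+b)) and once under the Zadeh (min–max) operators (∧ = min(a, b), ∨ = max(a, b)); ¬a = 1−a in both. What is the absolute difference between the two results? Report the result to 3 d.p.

Under bounded:
  p ∨ t = min(1, a+b) on (0.56, 0.42) = 0.98
  q ∧ t = max(0, a+b−1) on (0.20, 0.42) = 0.00
  (p ∨ t) ∨ (q ∧ t) = min(1, a+b) on (0.98, 0.00) = 0.98
  → value = 0.9800
Under Zadeh (min–max):
  p ∨ t = max(a, b) on (0.56, 0.42) = 0.56
  q ∧ t = min(a, b) on (0.20, 0.42) = 0.20
  (p ∨ t) ∨ (q ∧ t) = max(a, b) on (0.56, 0.20) = 0.56
  → value = 0.5600
|0.9800 − 0.5600| = 0.420

0.420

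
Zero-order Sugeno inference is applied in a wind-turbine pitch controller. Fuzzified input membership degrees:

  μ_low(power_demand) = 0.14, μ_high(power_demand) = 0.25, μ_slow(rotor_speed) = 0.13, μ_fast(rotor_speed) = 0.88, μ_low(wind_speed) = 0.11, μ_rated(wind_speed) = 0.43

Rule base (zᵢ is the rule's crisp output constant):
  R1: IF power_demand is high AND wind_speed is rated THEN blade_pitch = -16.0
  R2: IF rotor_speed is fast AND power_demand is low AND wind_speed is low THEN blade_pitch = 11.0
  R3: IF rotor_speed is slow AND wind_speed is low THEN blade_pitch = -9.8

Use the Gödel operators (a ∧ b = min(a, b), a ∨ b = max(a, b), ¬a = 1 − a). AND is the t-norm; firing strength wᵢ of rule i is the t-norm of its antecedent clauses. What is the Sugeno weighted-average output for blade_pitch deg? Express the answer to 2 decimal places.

-8.23

R1 (z=-16.0): high=0.25, rated=0.43; AND[min(a, b)] → w = 0.25
R2 (z=11.0): fast=0.88, low=0.14, low=0.11; AND[min(a, b)] → w = 0.11
R3 (z=-9.8): slow=0.13, low=0.11; AND[min(a, b)] → w = 0.11
Weighted average = (0.25·-16.0 + 0.11·11.0 + 0.11·-9.8) / (0.25 + 0.11 + 0.11)
  = -3.8680 / 0.4700 = -8.23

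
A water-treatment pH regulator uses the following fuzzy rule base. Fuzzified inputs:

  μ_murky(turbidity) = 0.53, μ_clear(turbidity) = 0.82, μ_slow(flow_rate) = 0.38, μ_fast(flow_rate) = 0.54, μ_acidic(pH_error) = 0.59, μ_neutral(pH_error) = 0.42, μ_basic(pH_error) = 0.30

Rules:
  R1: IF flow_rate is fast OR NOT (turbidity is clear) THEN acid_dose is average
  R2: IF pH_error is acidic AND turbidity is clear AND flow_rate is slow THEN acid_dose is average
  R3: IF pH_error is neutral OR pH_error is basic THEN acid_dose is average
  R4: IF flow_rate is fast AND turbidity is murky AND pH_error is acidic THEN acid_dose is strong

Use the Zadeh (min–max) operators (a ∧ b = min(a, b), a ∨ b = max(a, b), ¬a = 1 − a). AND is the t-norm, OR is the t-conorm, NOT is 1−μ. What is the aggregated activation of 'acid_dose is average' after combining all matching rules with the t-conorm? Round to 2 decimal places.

R1: fast=0.54, ¬clear=1−0.82=0.18; OR[max(a, b)] → w = 0.54
R2: acidic=0.59, clear=0.82, slow=0.38; AND[min(a, b)] → w = 0.38
R3: neutral=0.42, basic=0.30; OR[max(a, b)] → w = 0.42
R4: fast=0.54, murky=0.53, acidic=0.59; AND[min(a, b)] → w = 0.53
Rules with consequent 'average': {R1, R2, R3} → strengths 0.54, 0.38, 0.42
Aggregate via t-conorm [max(a, b)]: 0.54

0.54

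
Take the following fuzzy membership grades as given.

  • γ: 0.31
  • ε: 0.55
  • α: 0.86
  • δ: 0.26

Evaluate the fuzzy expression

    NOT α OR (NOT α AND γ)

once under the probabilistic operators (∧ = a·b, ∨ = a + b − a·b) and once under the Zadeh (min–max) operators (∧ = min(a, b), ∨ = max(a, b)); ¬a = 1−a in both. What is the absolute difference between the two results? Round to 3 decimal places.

Under probabilistic:
  NOT α = 1 − 0.8600 = 0.1400
  NOT α = 1 − 0.8600 = 0.1400
  NOT α AND γ = a·b on (0.1400, 0.3100) = 0.0434
  NOT α OR (NOT α AND γ) = a + b − a·b on (0.1400, 0.0434) = 0.1773
  → value = 0.1773
Under Zadeh (min–max):
  NOT α = 1 − 0.86 = 0.14
  NOT α = 1 − 0.86 = 0.14
  NOT α AND γ = min(a, b) on (0.14, 0.31) = 0.14
  NOT α OR (NOT α AND γ) = max(a, b) on (0.14, 0.14) = 0.14
  → value = 0.1400
|0.1773 − 0.1400| = 0.037

0.037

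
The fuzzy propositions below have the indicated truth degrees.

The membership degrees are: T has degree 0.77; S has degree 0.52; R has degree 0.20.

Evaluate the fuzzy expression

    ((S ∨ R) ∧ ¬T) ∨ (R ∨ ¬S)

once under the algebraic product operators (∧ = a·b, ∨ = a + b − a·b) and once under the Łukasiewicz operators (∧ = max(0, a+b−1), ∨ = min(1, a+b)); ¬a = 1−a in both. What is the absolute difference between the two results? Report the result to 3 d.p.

0.037

Under algebraic product:
  S ∨ R = a + b − a·b on (0.5200, 0.2000) = 0.6160
  ¬T = 1 − 0.7700 = 0.2300
  (S ∨ R) ∧ ¬T = a·b on (0.6160, 0.2300) = 0.1417
  ¬S = 1 − 0.5200 = 0.4800
  R ∨ ¬S = a + b − a·b on (0.2000, 0.4800) = 0.5840
  ((S ∨ R) ∧ ¬T) ∨ (R ∨ ¬S) = a + b − a·b on (0.1417, 0.5840) = 0.6429
  → value = 0.6429
Under Łukasiewicz:
  S ∨ R = min(1, a+b) on (0.52, 0.20) = 0.72
  ¬T = 1 − 0.77 = 0.23
  (S ∨ R) ∧ ¬T = max(0, a+b−1) on (0.72, 0.23) = 0.00
  ¬S = 1 − 0.52 = 0.48
  R ∨ ¬S = min(1, a+b) on (0.20, 0.48) = 0.68
  ((S ∨ R) ∧ ¬T) ∨ (R ∨ ¬S) = min(1, a+b) on (0.00, 0.68) = 0.68
  → value = 0.6800
|0.6429 − 0.6800| = 0.037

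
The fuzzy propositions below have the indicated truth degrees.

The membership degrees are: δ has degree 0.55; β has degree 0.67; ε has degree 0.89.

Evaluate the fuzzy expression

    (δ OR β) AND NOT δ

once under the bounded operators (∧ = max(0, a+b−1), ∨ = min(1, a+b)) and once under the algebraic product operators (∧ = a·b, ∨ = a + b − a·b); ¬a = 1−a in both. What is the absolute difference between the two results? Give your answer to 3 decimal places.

Under bounded:
  δ OR β = min(1, a+b) on (0.55, 0.67) = 1.00
  NOT δ = 1 − 0.55 = 0.45
  (δ OR β) AND NOT δ = max(0, a+b−1) on (1.00, 0.45) = 0.45
  → value = 0.4500
Under algebraic product:
  δ OR β = a + b − a·b on (0.5500, 0.6700) = 0.8515
  NOT δ = 1 − 0.5500 = 0.4500
  (δ OR β) AND NOT δ = a·b on (0.8515, 0.4500) = 0.3832
  → value = 0.3832
|0.4500 − 0.3832| = 0.067

0.067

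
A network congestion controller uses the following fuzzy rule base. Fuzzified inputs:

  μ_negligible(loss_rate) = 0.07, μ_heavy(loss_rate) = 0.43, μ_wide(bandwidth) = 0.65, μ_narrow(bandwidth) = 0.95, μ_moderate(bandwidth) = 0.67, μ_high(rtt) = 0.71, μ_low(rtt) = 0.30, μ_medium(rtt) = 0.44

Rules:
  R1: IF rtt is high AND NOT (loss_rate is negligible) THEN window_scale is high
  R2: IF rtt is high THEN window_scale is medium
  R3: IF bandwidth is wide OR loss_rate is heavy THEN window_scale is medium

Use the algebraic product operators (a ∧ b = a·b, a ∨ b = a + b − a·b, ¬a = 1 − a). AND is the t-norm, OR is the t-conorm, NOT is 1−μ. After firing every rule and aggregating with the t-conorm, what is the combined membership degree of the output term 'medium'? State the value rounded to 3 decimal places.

R1: high=0.71, ¬negligible=1−0.07=0.93; AND[a·b] → w = 0.6603
R2: high=0.71 → w = 0.7100
R3: wide=0.65, heavy=0.43; OR[a + b − a·b] → w = 0.8005
Rules with consequent 'medium': {R2, R3} → strengths 0.7100, 0.8005
Aggregate via t-conorm [a + b − a·b]: 0.9421

0.942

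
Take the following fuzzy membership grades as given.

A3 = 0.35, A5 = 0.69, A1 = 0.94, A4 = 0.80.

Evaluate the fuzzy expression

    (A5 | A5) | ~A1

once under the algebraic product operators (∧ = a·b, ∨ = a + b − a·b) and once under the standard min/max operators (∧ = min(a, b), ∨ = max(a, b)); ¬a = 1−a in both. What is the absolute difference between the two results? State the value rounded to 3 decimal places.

Under algebraic product:
  A5 | A5 = a + b − a·b on (0.6900, 0.6900) = 0.9039
  ~A1 = 1 − 0.9400 = 0.0600
  (A5 | A5) | ~A1 = a + b − a·b on (0.9039, 0.0600) = 0.9097
  → value = 0.9097
Under standard min/max:
  A5 | A5 = max(a, b) on (0.69, 0.69) = 0.69
  ~A1 = 1 − 0.94 = 0.06
  (A5 | A5) | ~A1 = max(a, b) on (0.69, 0.06) = 0.69
  → value = 0.6900
|0.9097 − 0.6900| = 0.220

0.220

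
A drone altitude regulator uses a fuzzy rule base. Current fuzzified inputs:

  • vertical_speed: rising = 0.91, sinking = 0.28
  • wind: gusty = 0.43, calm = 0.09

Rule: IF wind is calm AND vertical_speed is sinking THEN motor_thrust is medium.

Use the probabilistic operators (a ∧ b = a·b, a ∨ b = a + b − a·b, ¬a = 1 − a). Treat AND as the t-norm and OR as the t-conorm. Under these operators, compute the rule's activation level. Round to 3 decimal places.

0.025

firing strength: calm=0.09, sinking=0.28; AND[a·b] → w = 0.0252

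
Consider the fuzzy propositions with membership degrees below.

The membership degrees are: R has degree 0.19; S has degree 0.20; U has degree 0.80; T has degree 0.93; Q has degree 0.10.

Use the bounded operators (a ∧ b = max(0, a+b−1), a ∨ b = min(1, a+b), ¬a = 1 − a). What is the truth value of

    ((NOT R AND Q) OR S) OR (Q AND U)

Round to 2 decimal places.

NOT R = 1 − 0.19 = 0.81
NOT R AND Q = max(0, a+b−1) on (0.81, 0.10) = 0.00
(NOT R AND Q) OR S = min(1, a+b) on (0.00, 0.20) = 0.20
Q AND U = max(0, a+b−1) on (0.10, 0.80) = 0.00
((NOT R AND Q) OR S) OR (Q AND U) = min(1, a+b) on (0.20, 0.00) = 0.20

0.20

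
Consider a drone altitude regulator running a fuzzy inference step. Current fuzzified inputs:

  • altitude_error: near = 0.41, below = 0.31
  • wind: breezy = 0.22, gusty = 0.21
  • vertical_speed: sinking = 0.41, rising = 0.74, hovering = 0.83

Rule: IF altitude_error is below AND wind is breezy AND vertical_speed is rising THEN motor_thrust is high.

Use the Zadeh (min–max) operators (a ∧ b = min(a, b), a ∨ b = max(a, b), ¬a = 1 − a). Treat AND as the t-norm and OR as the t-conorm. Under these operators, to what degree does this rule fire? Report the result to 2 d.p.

firing strength: below=0.31, breezy=0.22, rising=0.74; AND[min(a, b)] → w = 0.22

0.22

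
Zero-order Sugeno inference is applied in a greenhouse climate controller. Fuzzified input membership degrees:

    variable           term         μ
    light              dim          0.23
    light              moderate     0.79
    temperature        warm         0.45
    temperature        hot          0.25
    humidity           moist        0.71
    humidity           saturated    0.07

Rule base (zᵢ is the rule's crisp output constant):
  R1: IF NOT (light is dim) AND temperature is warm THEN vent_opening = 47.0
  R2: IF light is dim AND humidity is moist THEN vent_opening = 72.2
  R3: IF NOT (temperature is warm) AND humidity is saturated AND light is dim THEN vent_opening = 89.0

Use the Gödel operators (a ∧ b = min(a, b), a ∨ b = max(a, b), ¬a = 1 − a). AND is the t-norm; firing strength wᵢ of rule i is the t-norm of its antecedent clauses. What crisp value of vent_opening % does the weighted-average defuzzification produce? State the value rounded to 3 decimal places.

58.648

R1 (z=47.0): ¬dim=1−0.23=0.77, warm=0.45; AND[min(a, b)] → w = 0.45
R2 (z=72.2): dim=0.23, moist=0.71; AND[min(a, b)] → w = 0.23
R3 (z=89.0): ¬warm=1−0.45=0.55, saturated=0.07, dim=0.23; AND[min(a, b)] → w = 0.07
Weighted average = (0.45·47.0 + 0.23·72.2 + 0.07·89.0) / (0.45 + 0.23 + 0.07)
  = 43.9860 / 0.7500 = 58.648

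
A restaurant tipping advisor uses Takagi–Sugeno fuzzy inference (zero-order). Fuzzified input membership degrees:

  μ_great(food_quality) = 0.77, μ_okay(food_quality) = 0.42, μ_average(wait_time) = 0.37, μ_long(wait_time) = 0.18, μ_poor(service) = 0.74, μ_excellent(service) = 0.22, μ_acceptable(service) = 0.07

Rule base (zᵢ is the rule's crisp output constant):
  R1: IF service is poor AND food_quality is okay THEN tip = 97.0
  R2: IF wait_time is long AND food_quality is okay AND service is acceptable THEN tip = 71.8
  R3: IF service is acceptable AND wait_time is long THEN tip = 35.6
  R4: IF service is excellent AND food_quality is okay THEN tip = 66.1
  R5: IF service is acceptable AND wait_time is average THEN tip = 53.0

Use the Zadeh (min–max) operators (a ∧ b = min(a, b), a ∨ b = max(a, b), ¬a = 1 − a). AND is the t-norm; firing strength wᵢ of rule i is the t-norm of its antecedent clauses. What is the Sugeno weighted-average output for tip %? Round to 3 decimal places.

78.247

R1 (z=97.0): poor=0.74, okay=0.42; AND[min(a, b)] → w = 0.42
R2 (z=71.8): long=0.18, okay=0.42, acceptable=0.07; AND[min(a, b)] → w = 0.07
R3 (z=35.6): acceptable=0.07, long=0.18; AND[min(a, b)] → w = 0.07
R4 (z=66.1): excellent=0.22, okay=0.42; AND[min(a, b)] → w = 0.22
R5 (z=53.0): acceptable=0.07, average=0.37; AND[min(a, b)] → w = 0.07
Weighted average = (0.42·97.0 + 0.07·71.8 + 0.07·35.6 + 0.22·66.1 + 0.07·53.0) / (0.42 + 0.07 + 0.07 + 0.22 + 0.07)
  = 66.5100 / 0.8500 = 78.247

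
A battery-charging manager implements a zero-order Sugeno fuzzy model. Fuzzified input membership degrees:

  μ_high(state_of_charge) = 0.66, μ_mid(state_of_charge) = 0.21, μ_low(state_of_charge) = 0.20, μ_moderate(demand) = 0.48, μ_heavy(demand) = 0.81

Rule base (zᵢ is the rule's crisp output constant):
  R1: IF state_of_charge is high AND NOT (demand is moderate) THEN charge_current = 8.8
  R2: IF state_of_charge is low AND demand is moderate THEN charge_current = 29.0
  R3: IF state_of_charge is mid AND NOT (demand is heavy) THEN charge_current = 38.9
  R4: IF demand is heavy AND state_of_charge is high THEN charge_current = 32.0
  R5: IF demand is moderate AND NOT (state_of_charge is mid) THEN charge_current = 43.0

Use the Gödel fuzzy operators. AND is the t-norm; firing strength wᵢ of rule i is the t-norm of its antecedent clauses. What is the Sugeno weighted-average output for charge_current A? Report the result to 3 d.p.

R1 (z=8.8): high=0.66, ¬moderate=1−0.48=0.52; AND[min(a, b)] → w = 0.52
R2 (z=29.0): low=0.20, moderate=0.48; AND[min(a, b)] → w = 0.20
R3 (z=38.9): mid=0.21, ¬heavy=1−0.81=0.19; AND[min(a, b)] → w = 0.19
R4 (z=32.0): heavy=0.81, high=0.66; AND[min(a, b)] → w = 0.66
R5 (z=43.0): moderate=0.48, ¬mid=1−0.21=0.79; AND[min(a, b)] → w = 0.48
Weighted average = (0.52·8.8 + 0.20·29.0 + 0.19·38.9 + 0.66·32.0 + 0.48·43.0) / (0.52 + 0.20 + 0.19 + 0.66 + 0.48)
  = 59.5270 / 2.0500 = 29.038

29.038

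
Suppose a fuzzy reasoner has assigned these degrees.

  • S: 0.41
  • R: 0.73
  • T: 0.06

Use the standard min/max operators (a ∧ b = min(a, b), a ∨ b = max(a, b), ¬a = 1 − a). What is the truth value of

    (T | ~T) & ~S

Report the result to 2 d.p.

~T = 1 − 0.06 = 0.94
T | ~T = max(a, b) on (0.06, 0.94) = 0.94
~S = 1 − 0.41 = 0.59
(T | ~T) & ~S = min(a, b) on (0.94, 0.59) = 0.59

0.59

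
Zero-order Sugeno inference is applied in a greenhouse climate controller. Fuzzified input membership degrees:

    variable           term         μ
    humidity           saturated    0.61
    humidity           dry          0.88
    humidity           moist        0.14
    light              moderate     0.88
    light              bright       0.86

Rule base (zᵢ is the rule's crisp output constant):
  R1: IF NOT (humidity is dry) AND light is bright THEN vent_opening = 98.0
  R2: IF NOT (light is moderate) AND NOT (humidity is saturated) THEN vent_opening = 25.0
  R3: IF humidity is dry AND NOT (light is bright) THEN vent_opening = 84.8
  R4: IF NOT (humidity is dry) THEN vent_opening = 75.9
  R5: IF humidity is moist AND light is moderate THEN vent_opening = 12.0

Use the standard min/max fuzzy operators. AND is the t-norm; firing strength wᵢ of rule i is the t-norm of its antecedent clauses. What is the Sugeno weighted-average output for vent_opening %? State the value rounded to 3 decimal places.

58.469

R1 (z=98.0): ¬dry=1−0.88=0.12, bright=0.86; AND[min(a, b)] → w = 0.12
R2 (z=25.0): ¬moderate=1−0.88=0.12, ¬saturated=1−0.61=0.39; AND[min(a, b)] → w = 0.12
R3 (z=84.8): dry=0.88, ¬bright=1−0.86=0.14; AND[min(a, b)] → w = 0.14
R4 (z=75.9): ¬dry=1−0.88=0.12 → w = 0.12
R5 (z=12.0): moist=0.14, moderate=0.88; AND[min(a, b)] → w = 0.14
Weighted average = (0.12·98.0 + 0.12·25.0 + 0.14·84.8 + 0.12·75.9 + 0.14·12.0) / (0.12 + 0.12 + 0.14 + 0.12 + 0.14)
  = 37.4200 / 0.6400 = 58.469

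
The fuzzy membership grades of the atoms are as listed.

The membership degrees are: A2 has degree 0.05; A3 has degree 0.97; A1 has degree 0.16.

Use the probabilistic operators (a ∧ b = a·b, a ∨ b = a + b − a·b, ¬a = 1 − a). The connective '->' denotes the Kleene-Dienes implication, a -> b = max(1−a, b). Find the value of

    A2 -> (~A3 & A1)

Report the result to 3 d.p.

~A3 = 1 − 0.9700 = 0.0300
~A3 & A1 = a·b on (0.0300, 0.1600) = 0.0048
A2 -> (~A3 & A1)  [Kleene-Dienes: max(1−a, b)] with a=0.0500, b=0.0048 → 0.9500

0.950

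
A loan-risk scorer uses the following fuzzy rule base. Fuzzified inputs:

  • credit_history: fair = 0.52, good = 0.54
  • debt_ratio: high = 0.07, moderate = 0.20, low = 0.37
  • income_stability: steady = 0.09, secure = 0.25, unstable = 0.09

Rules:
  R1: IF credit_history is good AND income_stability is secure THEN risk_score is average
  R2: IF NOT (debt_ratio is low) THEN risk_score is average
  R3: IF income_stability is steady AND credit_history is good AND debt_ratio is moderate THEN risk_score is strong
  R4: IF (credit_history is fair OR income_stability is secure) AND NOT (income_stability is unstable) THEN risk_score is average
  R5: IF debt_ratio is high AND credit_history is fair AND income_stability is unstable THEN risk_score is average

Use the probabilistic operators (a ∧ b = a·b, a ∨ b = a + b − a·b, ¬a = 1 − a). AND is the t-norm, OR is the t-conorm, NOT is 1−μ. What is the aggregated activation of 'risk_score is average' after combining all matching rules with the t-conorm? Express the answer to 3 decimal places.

R1: good=0.54, secure=0.25; AND[a·b] → w = 0.1350
R2: ¬low=1−0.37=0.63 → w = 0.6300
R3: steady=0.09, good=0.54, moderate=0.20; AND[a·b] → w = 0.0097
R4: (fair=0.52 OR secure=0.25) = 0.6400; AND[a·b] with ¬unstable=1−0.09=0.91 → w = 0.5824
R5: high=0.07, fair=0.52, unstable=0.09; AND[a·b] → w = 0.0033
Rules with consequent 'average': {R1, R2, R4, R5} → strengths 0.1350, 0.6300, 0.5824, 0.0033
Aggregate via t-conorm [a + b − a·b]: 0.8668

0.867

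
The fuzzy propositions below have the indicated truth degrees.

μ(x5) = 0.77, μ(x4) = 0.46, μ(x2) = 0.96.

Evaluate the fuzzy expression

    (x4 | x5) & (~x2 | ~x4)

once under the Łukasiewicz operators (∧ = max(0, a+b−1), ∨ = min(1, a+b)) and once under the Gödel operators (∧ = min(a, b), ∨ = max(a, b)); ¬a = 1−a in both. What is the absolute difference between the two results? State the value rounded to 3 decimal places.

Under Łukasiewicz:
  x4 | x5 = min(1, a+b) on (0.46, 0.77) = 1.00
  ~x2 = 1 − 0.96 = 0.04
  ~x4 = 1 − 0.46 = 0.54
  ~x2 | ~x4 = min(1, a+b) on (0.04, 0.54) = 0.58
  (x4 | x5) & (~x2 | ~x4) = max(0, a+b−1) on (1.00, 0.58) = 0.58
  → value = 0.5800
Under Gödel:
  x4 | x5 = max(a, b) on (0.46, 0.77) = 0.77
  ~x2 = 1 − 0.96 = 0.04
  ~x4 = 1 − 0.46 = 0.54
  ~x2 | ~x4 = max(a, b) on (0.04, 0.54) = 0.54
  (x4 | x5) & (~x2 | ~x4) = min(a, b) on (0.77, 0.54) = 0.54
  → value = 0.5400
|0.5800 − 0.5400| = 0.040

0.040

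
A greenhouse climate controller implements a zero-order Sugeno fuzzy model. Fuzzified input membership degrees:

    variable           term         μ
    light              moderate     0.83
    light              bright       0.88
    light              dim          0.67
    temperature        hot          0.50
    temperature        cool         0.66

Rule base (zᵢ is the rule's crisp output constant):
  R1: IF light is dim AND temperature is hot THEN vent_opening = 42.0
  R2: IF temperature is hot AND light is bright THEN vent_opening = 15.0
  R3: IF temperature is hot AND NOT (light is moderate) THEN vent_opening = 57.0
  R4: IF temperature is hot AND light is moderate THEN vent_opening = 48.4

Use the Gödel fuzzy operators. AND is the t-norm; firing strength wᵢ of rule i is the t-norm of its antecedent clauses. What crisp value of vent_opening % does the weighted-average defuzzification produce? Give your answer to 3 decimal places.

37.359

R1 (z=42.0): dim=0.67, hot=0.50; AND[min(a, b)] → w = 0.50
R2 (z=15.0): hot=0.50, bright=0.88; AND[min(a, b)] → w = 0.50
R3 (z=57.0): hot=0.50, ¬moderate=1−0.83=0.17; AND[min(a, b)] → w = 0.17
R4 (z=48.4): hot=0.50, moderate=0.83; AND[min(a, b)] → w = 0.50
Weighted average = (0.50·42.0 + 0.50·15.0 + 0.17·57.0 + 0.50·48.4) / (0.50 + 0.50 + 0.17 + 0.50)
  = 62.3900 / 1.6700 = 37.359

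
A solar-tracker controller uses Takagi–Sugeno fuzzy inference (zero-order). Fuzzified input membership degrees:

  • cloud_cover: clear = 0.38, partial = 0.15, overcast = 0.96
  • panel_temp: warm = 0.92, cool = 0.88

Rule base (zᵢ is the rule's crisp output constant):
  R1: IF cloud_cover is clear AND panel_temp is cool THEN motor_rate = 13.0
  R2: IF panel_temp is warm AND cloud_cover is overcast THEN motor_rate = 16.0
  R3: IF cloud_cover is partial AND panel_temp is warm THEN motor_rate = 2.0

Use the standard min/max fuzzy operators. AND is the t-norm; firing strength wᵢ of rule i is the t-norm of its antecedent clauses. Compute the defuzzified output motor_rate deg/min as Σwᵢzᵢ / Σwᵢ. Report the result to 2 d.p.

13.77

R1 (z=13.0): clear=0.38, cool=0.88; AND[min(a, b)] → w = 0.38
R2 (z=16.0): warm=0.92, overcast=0.96; AND[min(a, b)] → w = 0.92
R3 (z=2.0): partial=0.15, warm=0.92; AND[min(a, b)] → w = 0.15
Weighted average = (0.38·13.0 + 0.92·16.0 + 0.15·2.0) / (0.38 + 0.92 + 0.15)
  = 19.9600 / 1.4500 = 13.77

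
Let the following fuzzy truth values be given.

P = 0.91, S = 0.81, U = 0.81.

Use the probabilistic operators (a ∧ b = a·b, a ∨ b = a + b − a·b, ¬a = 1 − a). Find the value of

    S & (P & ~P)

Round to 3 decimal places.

~P = 1 − 0.9100 = 0.0900
P & ~P = a·b on (0.9100, 0.0900) = 0.0819
S & (P & ~P) = a·b on (0.8100, 0.0819) = 0.0663

0.066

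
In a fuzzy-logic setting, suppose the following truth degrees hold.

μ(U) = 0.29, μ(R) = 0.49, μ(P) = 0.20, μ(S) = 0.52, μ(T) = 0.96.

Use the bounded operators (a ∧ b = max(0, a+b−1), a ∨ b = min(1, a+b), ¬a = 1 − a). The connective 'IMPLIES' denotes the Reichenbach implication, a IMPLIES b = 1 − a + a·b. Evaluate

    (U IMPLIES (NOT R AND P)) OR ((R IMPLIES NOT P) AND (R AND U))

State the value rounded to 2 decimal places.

NOT R = 1 − 0.49 = 0.51
NOT R AND P = max(0, a+b−1) on (0.51, 0.20) = 0.00
U IMPLIES (NOT R AND P)  [Reichenbach: 1 − a + a·b] with a=0.29, b=0.00 → 0.71
NOT P = 1 − 0.20 = 0.80
R IMPLIES NOT P  [Reichenbach: 1 − a + a·b] with a=0.49, b=0.80 → 0.90
R AND U = max(0, a+b−1) on (0.49, 0.29) = 0.00
(R IMPLIES NOT P) AND (R AND U) = max(0, a+b−1) on (0.90, 0.00) = 0.00
(U IMPLIES (NOT R AND P)) OR ((R IMPLIES NOT P) AND (R AND U)) = min(1, a+b) on (0.71, 0.00) = 0.71

0.71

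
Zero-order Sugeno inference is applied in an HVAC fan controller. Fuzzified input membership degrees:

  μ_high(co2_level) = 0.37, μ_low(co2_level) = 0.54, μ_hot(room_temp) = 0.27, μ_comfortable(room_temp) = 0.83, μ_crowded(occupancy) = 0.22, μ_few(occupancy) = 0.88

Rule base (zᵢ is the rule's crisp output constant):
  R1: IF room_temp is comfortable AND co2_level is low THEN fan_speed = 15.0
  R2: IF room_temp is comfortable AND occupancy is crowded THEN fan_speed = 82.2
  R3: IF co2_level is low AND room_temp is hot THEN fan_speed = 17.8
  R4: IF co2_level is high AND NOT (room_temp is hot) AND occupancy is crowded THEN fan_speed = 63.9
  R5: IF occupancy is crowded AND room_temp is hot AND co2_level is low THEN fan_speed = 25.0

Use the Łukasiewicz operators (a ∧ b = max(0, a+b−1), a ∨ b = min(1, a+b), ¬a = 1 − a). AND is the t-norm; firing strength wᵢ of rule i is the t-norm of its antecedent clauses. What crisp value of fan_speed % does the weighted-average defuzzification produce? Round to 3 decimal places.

R1 (z=15.0): comfortable=0.83, low=0.54; AND[max(0, a+b−1)] → w = 0.37
R2 (z=82.2): comfortable=0.83, crowded=0.22; AND[max(0, a+b−1)] → w = 0.05
R3 (z=17.8): low=0.54, hot=0.27; AND[max(0, a+b−1)] → w = 0.00
R4 (z=63.9): high=0.37, ¬hot=1−0.27=0.73, crowded=0.22; AND[max(0, a+b−1)] → w = 0.00
R5 (z=25.0): crowded=0.22, hot=0.27, low=0.54; AND[max(0, a+b−1)] → w = 0.00
Weighted average = (0.37·15.0 + 0.05·82.2 + 0.00·17.8 + 0.00·63.9 + 0.00·25.0) / (0.37 + 0.05 + 0.00 + 0.00 + 0.00)
  = 9.6600 / 0.4200 = 23.000

23.000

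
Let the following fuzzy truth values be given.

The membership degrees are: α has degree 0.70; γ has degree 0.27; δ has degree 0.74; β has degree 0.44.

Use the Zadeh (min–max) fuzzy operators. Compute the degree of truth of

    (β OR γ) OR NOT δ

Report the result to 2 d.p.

β OR γ = max(a, b) on (0.44, 0.27) = 0.44
NOT δ = 1 − 0.74 = 0.26
(β OR γ) OR NOT δ = max(a, b) on (0.44, 0.26) = 0.44

0.44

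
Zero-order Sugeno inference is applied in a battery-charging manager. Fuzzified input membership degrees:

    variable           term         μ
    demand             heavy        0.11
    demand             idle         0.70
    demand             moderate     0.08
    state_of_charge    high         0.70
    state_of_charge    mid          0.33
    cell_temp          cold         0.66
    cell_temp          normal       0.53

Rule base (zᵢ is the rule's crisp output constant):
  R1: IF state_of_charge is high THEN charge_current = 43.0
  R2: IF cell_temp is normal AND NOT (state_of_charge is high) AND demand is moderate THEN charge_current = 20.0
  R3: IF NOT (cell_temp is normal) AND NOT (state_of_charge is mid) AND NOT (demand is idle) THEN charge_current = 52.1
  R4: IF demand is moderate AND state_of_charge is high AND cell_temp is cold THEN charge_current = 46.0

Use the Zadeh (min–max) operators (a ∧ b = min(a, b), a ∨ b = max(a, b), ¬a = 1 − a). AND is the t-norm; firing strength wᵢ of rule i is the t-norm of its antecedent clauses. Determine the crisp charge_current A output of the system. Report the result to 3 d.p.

43.974

R1 (z=43.0): high=0.70 → w = 0.70
R2 (z=20.0): normal=0.53, ¬high=1−0.70=0.30, moderate=0.08; AND[min(a, b)] → w = 0.08
R3 (z=52.1): ¬normal=1−0.53=0.47, ¬mid=1−0.33=0.67, ¬idle=1−0.70=0.30; AND[min(a, b)] → w = 0.30
R4 (z=46.0): moderate=0.08, high=0.70, cold=0.66; AND[min(a, b)] → w = 0.08
Weighted average = (0.70·43.0 + 0.08·20.0 + 0.30·52.1 + 0.08·46.0) / (0.70 + 0.08 + 0.30 + 0.08)
  = 51.0100 / 1.1600 = 43.974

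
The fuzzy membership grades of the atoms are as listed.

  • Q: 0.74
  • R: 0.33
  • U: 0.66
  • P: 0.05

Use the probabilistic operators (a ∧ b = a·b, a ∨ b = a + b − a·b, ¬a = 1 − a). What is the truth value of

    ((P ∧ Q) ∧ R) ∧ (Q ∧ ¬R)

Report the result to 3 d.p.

0.006

P ∧ Q = a·b on (0.0500, 0.7400) = 0.0370
(P ∧ Q) ∧ R = a·b on (0.0370, 0.3300) = 0.0122
¬R = 1 − 0.3300 = 0.6700
Q ∧ ¬R = a·b on (0.7400, 0.6700) = 0.4958
((P ∧ Q) ∧ R) ∧ (Q ∧ ¬R) = a·b on (0.0122, 0.4958) = 0.0061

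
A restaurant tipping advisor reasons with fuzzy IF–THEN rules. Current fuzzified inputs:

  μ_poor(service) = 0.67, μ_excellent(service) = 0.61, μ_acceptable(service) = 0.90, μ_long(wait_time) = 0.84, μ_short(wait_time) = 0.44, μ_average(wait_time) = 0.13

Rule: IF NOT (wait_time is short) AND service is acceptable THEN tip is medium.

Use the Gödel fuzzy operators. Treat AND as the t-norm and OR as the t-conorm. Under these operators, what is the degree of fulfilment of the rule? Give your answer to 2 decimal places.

0.56

firing strength: ¬short=1−0.44=0.56, acceptable=0.90; AND[min(a, b)] → w = 0.56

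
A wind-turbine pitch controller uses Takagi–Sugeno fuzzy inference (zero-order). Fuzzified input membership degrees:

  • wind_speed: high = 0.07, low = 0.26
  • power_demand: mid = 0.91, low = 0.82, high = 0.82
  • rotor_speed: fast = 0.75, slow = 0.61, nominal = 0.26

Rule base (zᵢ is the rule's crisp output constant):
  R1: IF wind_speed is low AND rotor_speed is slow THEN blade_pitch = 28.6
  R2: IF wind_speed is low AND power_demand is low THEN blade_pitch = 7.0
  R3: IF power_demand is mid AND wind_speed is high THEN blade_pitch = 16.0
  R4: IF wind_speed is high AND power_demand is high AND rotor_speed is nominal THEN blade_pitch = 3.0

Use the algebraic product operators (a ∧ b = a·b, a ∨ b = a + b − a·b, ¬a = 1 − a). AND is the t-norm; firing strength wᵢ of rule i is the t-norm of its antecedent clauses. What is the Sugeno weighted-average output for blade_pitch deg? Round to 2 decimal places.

15.75

R1 (z=28.6): low=0.26, slow=0.61; AND[a·b] → w = 0.1586
R2 (z=7.0): low=0.26, low=0.82; AND[a·b] → w = 0.2132
R3 (z=16.0): mid=0.91, high=0.07; AND[a·b] → w = 0.0637
R4 (z=3.0): high=0.07, high=0.82, nominal=0.26; AND[a·b] → w = 0.0149
Weighted average = (0.1586·28.6 + 0.2132·7.0 + 0.0637·16.0 + 0.0149·3.0) / (0.1586 + 0.2132 + 0.0637 + 0.0149)
  = 7.0923 / 0.4504 = 15.75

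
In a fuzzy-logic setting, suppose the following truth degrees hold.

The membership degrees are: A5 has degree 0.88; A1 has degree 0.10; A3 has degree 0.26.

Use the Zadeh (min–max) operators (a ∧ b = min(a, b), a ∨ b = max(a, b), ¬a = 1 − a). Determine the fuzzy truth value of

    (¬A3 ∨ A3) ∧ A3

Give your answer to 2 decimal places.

¬A3 = 1 − 0.26 = 0.74
¬A3 ∨ A3 = max(a, b) on (0.74, 0.26) = 0.74
(¬A3 ∨ A3) ∧ A3 = min(a, b) on (0.74, 0.26) = 0.26

0.26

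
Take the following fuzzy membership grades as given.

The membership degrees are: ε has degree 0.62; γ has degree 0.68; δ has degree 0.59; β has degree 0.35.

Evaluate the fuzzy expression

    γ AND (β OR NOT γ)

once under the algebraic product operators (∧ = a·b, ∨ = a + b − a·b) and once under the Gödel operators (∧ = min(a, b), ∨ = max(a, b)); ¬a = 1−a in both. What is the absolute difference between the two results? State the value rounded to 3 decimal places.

0.029

Under algebraic product:
  NOT γ = 1 − 0.6800 = 0.3200
  β OR NOT γ = a + b − a·b on (0.3500, 0.3200) = 0.5580
  γ AND (β OR NOT γ) = a·b on (0.6800, 0.5580) = 0.3794
  → value = 0.3794
Under Gödel:
  NOT γ = 1 − 0.68 = 0.32
  β OR NOT γ = max(a, b) on (0.35, 0.32) = 0.35
  γ AND (β OR NOT γ) = min(a, b) on (0.68, 0.35) = 0.35
  → value = 0.3500
|0.3794 − 0.3500| = 0.029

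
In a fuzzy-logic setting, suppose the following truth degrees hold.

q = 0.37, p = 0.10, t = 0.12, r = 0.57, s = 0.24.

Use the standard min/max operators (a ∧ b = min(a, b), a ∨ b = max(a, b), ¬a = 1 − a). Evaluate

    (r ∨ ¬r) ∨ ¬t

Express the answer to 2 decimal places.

0.88

¬r = 1 − 0.57 = 0.43
r ∨ ¬r = max(a, b) on (0.57, 0.43) = 0.57
¬t = 1 − 0.12 = 0.88
(r ∨ ¬r) ∨ ¬t = max(a, b) on (0.57, 0.88) = 0.88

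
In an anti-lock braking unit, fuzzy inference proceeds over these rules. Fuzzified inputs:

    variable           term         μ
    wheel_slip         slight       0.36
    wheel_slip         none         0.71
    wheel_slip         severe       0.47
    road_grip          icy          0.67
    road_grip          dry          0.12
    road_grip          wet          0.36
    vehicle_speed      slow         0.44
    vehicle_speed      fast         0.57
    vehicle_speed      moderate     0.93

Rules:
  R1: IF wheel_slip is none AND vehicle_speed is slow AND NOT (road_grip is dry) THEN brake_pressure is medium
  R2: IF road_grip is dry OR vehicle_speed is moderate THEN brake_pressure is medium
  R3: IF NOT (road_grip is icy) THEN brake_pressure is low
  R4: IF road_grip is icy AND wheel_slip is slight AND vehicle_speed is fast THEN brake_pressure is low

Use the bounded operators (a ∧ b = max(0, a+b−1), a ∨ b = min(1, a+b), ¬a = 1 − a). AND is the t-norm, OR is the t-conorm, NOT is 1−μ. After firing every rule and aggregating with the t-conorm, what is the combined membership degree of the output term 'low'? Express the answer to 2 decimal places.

R1: none=0.71, slow=0.44, ¬dry=1−0.12=0.88; AND[max(0, a+b−1)] → w = 0.03
R2: dry=0.12, moderate=0.93; OR[min(1, a+b)] → w = 1.00
R3: ¬icy=1−0.67=0.33 → w = 0.33
R4: icy=0.67, slight=0.36, fast=0.57; AND[max(0, a+b−1)] → w = 0.00
Rules with consequent 'low': {R3, R4} → strengths 0.33, 0.00
Aggregate via t-conorm [min(1, a+b)]: 0.33

0.33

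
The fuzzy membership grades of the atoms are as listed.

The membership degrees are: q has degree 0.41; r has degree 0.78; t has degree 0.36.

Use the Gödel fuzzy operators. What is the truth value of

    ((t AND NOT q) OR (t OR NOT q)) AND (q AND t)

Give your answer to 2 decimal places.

0.36

NOT q = 1 − 0.41 = 0.59
t AND NOT q = min(a, b) on (0.36, 0.59) = 0.36
NOT q = 1 − 0.41 = 0.59
t OR NOT q = max(a, b) on (0.36, 0.59) = 0.59
(t AND NOT q) OR (t OR NOT q) = max(a, b) on (0.36, 0.59) = 0.59
q AND t = min(a, b) on (0.41, 0.36) = 0.36
((t AND NOT q) OR (t OR NOT q)) AND (q AND t) = min(a, b) on (0.59, 0.36) = 0.36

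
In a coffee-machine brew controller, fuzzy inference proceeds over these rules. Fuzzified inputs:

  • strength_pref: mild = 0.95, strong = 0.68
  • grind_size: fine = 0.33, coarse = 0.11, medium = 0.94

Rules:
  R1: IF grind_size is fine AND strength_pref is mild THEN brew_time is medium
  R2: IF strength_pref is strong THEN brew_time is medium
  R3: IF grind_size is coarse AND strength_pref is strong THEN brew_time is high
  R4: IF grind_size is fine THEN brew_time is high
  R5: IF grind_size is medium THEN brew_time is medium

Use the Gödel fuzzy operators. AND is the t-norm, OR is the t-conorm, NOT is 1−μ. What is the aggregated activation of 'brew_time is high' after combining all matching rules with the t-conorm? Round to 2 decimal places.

0.33

R1: fine=0.33, mild=0.95; AND[min(a, b)] → w = 0.33
R2: strong=0.68 → w = 0.68
R3: coarse=0.11, strong=0.68; AND[min(a, b)] → w = 0.11
R4: fine=0.33 → w = 0.33
R5: medium=0.94 → w = 0.94
Rules with consequent 'high': {R3, R4} → strengths 0.11, 0.33
Aggregate via t-conorm [max(a, b)]: 0.33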